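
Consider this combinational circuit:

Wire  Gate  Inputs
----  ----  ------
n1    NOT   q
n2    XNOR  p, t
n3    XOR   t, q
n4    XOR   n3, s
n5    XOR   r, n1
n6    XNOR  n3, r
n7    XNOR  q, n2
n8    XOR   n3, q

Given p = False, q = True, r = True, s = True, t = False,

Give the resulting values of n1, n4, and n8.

n1 = False  n4 = False  n8 = False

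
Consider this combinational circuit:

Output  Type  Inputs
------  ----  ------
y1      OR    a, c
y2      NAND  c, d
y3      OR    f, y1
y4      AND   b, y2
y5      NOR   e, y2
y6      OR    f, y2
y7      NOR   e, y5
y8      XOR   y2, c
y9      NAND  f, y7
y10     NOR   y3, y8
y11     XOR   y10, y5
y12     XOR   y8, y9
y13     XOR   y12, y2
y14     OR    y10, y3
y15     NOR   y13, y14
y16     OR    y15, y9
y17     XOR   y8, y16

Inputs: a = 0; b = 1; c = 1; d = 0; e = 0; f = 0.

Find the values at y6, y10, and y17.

y6 = 1; y10 = 0; y17 = 1

y1 = a OR c = 0 OR 1 = 1
y2 = c NAND d = 1 NAND 0 = 1
y3 = f OR y1 = 0 OR 1 = 1
y5 = e NOR y2 = 0 NOR 1 = 0
y6 = f OR y2 = 0 OR 1 = 1
y7 = e NOR y5 = 0 NOR 0 = 1
y8 = y2 XOR c = 1 XOR 1 = 0
y9 = f NAND y7 = 0 NAND 1 = 1
y10 = y3 NOR y8 = 1 NOR 0 = 0
y12 = y8 XOR y9 = 0 XOR 1 = 1
y13 = y12 XOR y2 = 1 XOR 1 = 0
y14 = y10 OR y3 = 0 OR 1 = 1
y15 = y13 NOR y14 = 0 NOR 1 = 0
y16 = y15 OR y9 = 0 OR 1 = 1
y17 = y8 XOR y16 = 0 XOR 1 = 1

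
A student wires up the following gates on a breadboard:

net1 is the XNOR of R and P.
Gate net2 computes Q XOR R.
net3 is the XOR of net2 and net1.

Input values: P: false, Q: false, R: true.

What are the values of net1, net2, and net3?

net1 = false  net2 = true  net3 = true

net1 = R XNOR P = true XNOR false = false
net2 = Q XOR R = false XOR true = true
net3 = net2 XOR net1 = true XOR false = true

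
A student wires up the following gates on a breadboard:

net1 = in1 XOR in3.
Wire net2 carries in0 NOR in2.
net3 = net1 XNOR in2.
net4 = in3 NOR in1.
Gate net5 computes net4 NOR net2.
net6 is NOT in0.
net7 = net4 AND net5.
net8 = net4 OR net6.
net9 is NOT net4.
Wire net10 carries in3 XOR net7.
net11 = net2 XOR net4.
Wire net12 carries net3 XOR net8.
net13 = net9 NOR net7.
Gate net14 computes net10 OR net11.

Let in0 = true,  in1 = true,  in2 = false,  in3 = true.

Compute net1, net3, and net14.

net1 = false; net3 = true; net14 = true

net1 = in1 XOR in3 = true XOR true = false
net2 = in0 NOR in2 = true NOR false = false
net3 = net1 XNOR in2 = false XNOR false = true
net4 = in3 NOR in1 = true NOR true = false
net5 = net4 NOR net2 = false NOR false = true
net7 = net4 AND net5 = false AND true = false
net10 = in3 XOR net7 = true XOR false = true
net11 = net2 XOR net4 = false XOR false = false
net14 = net10 OR net11 = true OR false = true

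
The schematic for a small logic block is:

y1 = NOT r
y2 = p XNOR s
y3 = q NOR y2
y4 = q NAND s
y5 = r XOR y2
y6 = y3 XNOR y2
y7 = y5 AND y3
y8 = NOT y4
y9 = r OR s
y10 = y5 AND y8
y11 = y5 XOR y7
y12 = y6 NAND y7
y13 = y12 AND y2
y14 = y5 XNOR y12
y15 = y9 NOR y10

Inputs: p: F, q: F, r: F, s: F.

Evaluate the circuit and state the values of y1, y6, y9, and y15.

y1 = T, y6 = F, y9 = F, y15 = T

y1 = NOT r = NOT F = T
y2 = p XNOR s = F XNOR F = T
y3 = q NOR y2 = F NOR T = F
y4 = q NAND s = F NAND F = T
y5 = r XOR y2 = F XOR T = T
y6 = y3 XNOR y2 = F XNOR T = F
y8 = NOT y4 = NOT T = F
y9 = r OR s = F OR F = F
y10 = y5 AND y8 = T AND F = F
y15 = y9 NOR y10 = F NOR F = T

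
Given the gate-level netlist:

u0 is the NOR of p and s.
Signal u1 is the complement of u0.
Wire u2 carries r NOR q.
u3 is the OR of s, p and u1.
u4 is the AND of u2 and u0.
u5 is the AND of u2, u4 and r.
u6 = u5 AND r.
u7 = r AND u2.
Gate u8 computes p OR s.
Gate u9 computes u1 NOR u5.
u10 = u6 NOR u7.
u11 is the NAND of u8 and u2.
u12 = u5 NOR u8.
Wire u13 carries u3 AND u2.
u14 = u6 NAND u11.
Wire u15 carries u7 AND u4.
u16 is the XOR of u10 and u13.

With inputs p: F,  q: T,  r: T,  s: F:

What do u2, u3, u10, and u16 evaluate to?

u2 = F, u3 = F, u10 = T, u16 = T

u0 = p NOR s = F NOR F = T
u1 = NOT u0 = NOT T = F
u2 = r NOR q = T NOR T = F
u3 = s OR p OR u1 = F OR F OR F = F
u4 = u2 AND u0 = F AND T = F
u5 = u2 AND u4 AND r = F AND F AND T = F
u6 = u5 AND r = F AND T = F
u7 = r AND u2 = T AND F = F
u10 = u6 NOR u7 = F NOR F = T
u13 = u3 AND u2 = F AND F = F
u16 = u10 XOR u13 = T XOR F = T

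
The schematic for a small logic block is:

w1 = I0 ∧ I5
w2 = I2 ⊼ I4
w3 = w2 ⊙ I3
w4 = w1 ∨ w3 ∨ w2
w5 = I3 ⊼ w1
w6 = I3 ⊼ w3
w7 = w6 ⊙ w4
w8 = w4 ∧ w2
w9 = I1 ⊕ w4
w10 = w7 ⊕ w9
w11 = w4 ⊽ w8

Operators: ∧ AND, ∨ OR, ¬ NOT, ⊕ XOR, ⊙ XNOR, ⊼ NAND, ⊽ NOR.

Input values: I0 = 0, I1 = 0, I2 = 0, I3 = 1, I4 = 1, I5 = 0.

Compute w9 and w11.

w9 = 1, w11 = 0

w1 = I0 AND I5 = 0 AND 0 = 0
w2 = I2 NAND I4 = 0 NAND 1 = 1
w3 = w2 XNOR I3 = 1 XNOR 1 = 1
w4 = w1 OR w3 OR w2 = 0 OR 1 OR 1 = 1
w8 = w4 AND w2 = 1 AND 1 = 1
w9 = I1 XOR w4 = 0 XOR 1 = 1
w11 = w4 NOR w8 = 1 NOR 1 = 0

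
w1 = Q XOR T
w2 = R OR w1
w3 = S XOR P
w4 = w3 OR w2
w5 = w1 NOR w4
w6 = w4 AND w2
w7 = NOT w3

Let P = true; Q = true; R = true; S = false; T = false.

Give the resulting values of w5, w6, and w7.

w5 = false; w6 = true; w7 = false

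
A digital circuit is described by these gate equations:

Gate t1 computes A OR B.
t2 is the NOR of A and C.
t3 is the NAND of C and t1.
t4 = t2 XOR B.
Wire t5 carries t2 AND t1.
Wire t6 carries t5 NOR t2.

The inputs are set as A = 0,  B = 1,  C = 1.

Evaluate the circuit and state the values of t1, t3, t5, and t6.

t1 = A OR B = 0 OR 1 = 1
t2 = A NOR C = 0 NOR 1 = 0
t3 = C NAND t1 = 1 NAND 1 = 0
t5 = t2 AND t1 = 0 AND 1 = 0
t6 = t5 NOR t2 = 0 NOR 0 = 1

t1 = 1, t3 = 0, t5 = 0, t6 = 1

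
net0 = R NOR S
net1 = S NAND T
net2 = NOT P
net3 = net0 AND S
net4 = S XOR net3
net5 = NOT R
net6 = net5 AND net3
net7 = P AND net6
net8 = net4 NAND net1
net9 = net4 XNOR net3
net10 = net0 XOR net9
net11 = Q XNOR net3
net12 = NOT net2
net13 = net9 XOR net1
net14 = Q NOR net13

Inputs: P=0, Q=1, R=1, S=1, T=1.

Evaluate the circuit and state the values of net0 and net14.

net0 = 0, net14 = 0

net0 = R NOR S = 1 NOR 1 = 0
net1 = S NAND T = 1 NAND 1 = 0
net3 = net0 AND S = 0 AND 1 = 0
net4 = S XOR net3 = 1 XOR 0 = 1
net9 = net4 XNOR net3 = 1 XNOR 0 = 0
net13 = net9 XOR net1 = 0 XOR 0 = 0
net14 = Q NOR net13 = 1 NOR 0 = 0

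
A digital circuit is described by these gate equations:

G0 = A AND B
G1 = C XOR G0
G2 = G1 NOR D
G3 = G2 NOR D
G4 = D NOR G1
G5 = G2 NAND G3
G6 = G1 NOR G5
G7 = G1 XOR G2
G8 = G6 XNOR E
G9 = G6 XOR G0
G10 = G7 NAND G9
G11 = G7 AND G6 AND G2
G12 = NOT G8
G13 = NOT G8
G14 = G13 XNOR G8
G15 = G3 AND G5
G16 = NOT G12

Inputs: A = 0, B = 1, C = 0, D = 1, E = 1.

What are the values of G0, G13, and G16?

G0 = 0  G13 = 1  G16 = 0

G0 = A AND B = 0 AND 1 = 0
G1 = C XOR G0 = 0 XOR 0 = 0
G2 = G1 NOR D = 0 NOR 1 = 0
G3 = G2 NOR D = 0 NOR 1 = 0
G5 = G2 NAND G3 = 0 NAND 0 = 1
G6 = G1 NOR G5 = 0 NOR 1 = 0
G8 = G6 XNOR E = 0 XNOR 1 = 0
G12 = NOT G8 = NOT 0 = 1
G13 = NOT G8 = NOT 0 = 1
G16 = NOT G12 = NOT 1 = 0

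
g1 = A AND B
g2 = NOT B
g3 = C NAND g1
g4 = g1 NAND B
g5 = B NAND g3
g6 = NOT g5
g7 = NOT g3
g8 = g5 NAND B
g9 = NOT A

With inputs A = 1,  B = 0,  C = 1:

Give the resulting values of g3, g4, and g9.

g1 = A AND B = 1 AND 0 = 0
g3 = C NAND g1 = 1 NAND 0 = 1
g4 = g1 NAND B = 0 NAND 0 = 1
g9 = NOT A = NOT 1 = 0

g3 = 1, g4 = 1, g9 = 0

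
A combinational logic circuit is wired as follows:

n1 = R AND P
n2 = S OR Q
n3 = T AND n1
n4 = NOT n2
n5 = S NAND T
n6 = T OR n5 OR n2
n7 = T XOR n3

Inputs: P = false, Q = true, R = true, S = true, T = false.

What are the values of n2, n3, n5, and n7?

n1 = R AND P = true AND false = false
n2 = S OR Q = true OR true = true
n3 = T AND n1 = false AND false = false
n5 = S NAND T = true NAND false = true
n7 = T XOR n3 = false XOR false = false

n2 = true  n3 = false  n5 = true  n7 = false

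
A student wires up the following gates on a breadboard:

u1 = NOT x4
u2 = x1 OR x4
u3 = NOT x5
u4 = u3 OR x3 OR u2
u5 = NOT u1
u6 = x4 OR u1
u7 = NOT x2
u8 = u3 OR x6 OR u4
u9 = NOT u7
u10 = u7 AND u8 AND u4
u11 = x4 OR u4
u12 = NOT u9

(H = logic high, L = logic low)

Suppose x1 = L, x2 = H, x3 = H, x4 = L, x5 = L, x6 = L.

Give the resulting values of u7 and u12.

u7 = L  u12 = L

u7 = NOT x2 = NOT H = L
u9 = NOT u7 = NOT L = H
u12 = NOT u9 = NOT H = L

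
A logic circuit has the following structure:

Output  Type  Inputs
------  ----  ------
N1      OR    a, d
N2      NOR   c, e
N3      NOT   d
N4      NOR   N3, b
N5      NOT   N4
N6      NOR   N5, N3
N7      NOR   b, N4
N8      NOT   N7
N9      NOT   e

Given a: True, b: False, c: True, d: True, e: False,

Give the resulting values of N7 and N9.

N3 = NOT d = NOT True = False
N4 = N3 NOR b = False NOR False = True
N7 = b NOR N4 = False NOR True = False
N9 = NOT e = NOT False = True

N7 = False, N9 = True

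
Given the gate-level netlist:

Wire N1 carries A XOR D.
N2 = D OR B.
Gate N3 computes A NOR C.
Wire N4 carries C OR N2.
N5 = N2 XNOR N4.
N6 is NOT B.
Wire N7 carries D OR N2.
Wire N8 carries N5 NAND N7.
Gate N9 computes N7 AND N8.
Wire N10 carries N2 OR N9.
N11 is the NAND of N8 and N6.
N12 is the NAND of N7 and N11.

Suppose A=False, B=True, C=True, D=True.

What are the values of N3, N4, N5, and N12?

N3 = False  N4 = True  N5 = True  N12 = False

N2 = D OR B = True OR True = True
N3 = A NOR C = False NOR True = False
N4 = C OR N2 = True OR True = True
N5 = N2 XNOR N4 = True XNOR True = True
N6 = NOT B = NOT True = False
N7 = D OR N2 = True OR True = True
N8 = N5 NAND N7 = True NAND True = False
N11 = N8 NAND N6 = False NAND False = True
N12 = N7 NAND N11 = True NAND True = False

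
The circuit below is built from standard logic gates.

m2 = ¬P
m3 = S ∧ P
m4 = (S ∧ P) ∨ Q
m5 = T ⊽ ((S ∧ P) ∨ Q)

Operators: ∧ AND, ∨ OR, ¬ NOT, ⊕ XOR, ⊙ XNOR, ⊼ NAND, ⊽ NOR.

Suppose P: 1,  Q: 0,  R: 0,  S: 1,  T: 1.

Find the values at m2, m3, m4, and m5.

m2 = 0; m3 = 1; m4 = 1; m5 = 0

m2 = ¬1 = 0
m3 = 1 ∧ 1 = 1
m4 = (1 ∧ 1) ∨ 0 = 1
m5 = 1 ⊽ ((1 ∧ 1) ∨ 0) = 0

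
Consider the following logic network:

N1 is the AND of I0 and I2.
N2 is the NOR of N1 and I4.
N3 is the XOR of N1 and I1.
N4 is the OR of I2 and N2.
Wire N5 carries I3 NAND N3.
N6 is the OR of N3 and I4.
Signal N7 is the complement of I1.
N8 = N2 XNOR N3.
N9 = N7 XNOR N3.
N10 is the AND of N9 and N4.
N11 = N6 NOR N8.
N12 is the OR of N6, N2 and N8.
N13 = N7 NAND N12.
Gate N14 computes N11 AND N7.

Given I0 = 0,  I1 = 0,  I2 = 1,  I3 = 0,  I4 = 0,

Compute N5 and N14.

N1 = I0 AND I2 = 0 AND 1 = 0
N2 = N1 NOR I4 = 0 NOR 0 = 1
N3 = N1 XOR I1 = 0 XOR 0 = 0
N5 = I3 NAND N3 = 0 NAND 0 = 1
N6 = N3 OR I4 = 0 OR 0 = 0
N7 = NOT I1 = NOT 0 = 1
N8 = N2 XNOR N3 = 1 XNOR 0 = 0
N11 = N6 NOR N8 = 0 NOR 0 = 1
N14 = N11 AND N7 = 1 AND 1 = 1

N5 = 1, N14 = 1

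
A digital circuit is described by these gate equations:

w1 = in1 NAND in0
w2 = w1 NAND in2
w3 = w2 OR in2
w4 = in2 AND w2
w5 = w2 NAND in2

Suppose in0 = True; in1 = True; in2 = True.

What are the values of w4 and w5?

w4 = True, w5 = False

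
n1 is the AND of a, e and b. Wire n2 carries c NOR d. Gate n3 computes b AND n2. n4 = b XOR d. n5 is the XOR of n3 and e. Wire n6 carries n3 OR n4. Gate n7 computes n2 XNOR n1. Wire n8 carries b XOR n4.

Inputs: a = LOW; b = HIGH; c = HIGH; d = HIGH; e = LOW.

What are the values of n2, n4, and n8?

n2 = c NOR d = HIGH NOR HIGH = LOW
n4 = b XOR d = HIGH XOR HIGH = LOW
n8 = b XOR n4 = HIGH XOR LOW = HIGH

n2 = LOW  n4 = LOW  n8 = HIGH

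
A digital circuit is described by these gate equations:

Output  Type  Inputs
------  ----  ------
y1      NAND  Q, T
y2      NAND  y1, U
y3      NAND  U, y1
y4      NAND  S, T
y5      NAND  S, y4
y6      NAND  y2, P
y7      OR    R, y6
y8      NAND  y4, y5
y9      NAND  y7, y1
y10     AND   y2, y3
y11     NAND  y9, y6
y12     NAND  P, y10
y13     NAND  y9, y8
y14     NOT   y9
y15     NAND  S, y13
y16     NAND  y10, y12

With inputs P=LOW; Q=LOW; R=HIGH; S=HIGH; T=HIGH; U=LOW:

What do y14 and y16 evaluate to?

y14 = HIGH  y16 = LOW

y1 = Q NAND T = LOW NAND HIGH = HIGH
y2 = y1 NAND U = HIGH NAND LOW = HIGH
y3 = U NAND y1 = LOW NAND HIGH = HIGH
y6 = y2 NAND P = HIGH NAND LOW = HIGH
y7 = R OR y6 = HIGH OR HIGH = HIGH
y9 = y7 NAND y1 = HIGH NAND HIGH = LOW
y10 = y2 AND y3 = HIGH AND HIGH = HIGH
y12 = P NAND y10 = LOW NAND HIGH = HIGH
y14 = NOT y9 = NOT LOW = HIGH
y16 = y10 NAND y12 = HIGH NAND HIGH = LOW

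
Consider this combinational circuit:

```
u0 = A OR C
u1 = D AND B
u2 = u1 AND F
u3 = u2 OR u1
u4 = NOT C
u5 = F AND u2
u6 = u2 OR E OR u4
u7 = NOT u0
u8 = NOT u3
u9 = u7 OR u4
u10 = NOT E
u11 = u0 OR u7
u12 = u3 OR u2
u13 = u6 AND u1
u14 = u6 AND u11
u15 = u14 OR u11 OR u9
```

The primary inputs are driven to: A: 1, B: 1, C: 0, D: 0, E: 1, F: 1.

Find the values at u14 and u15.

u14 = 1; u15 = 1

u0 = A OR C = 1 OR 0 = 1
u1 = D AND B = 0 AND 1 = 0
u2 = u1 AND F = 0 AND 1 = 0
u4 = NOT C = NOT 0 = 1
u6 = u2 OR E OR u4 = 0 OR 1 OR 1 = 1
u7 = NOT u0 = NOT 1 = 0
u9 = u7 OR u4 = 0 OR 1 = 1
u11 = u0 OR u7 = 1 OR 0 = 1
u14 = u6 AND u11 = 1 AND 1 = 1
u15 = u14 OR u11 OR u9 = 1 OR 1 OR 1 = 1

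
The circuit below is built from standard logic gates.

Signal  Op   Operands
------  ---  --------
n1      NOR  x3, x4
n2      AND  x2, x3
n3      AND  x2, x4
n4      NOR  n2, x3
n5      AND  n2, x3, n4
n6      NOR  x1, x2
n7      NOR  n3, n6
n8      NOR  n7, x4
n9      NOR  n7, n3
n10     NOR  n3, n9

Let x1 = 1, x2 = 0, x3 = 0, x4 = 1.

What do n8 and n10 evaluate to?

n3 = x2 AND x4 = 0 AND 1 = 0
n6 = x1 NOR x2 = 1 NOR 0 = 0
n7 = n3 NOR n6 = 0 NOR 0 = 1
n8 = n7 NOR x4 = 1 NOR 1 = 0
n9 = n7 NOR n3 = 1 NOR 0 = 0
n10 = n3 NOR n9 = 0 NOR 0 = 1

n8 = 0, n10 = 1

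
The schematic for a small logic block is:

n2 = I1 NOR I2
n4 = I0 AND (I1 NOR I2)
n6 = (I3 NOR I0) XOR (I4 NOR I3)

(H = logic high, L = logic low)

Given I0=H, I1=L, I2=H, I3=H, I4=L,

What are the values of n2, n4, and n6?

n2 = L, n4 = L, n6 = L

n2 = L NOR H = L
n4 = H AND (L NOR H) = L
n6 = (H NOR H) XOR (L NOR H) = L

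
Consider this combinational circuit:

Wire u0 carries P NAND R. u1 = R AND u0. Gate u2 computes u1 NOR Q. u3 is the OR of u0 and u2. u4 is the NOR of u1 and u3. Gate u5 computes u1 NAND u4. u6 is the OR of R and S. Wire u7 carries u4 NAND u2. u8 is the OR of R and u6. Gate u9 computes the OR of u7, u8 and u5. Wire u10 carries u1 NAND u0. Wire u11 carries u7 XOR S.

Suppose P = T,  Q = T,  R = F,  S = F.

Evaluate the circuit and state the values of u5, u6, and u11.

u5 = T  u6 = F  u11 = T

u0 = P NAND R = T NAND F = T
u1 = R AND u0 = F AND T = F
u2 = u1 NOR Q = F NOR T = F
u3 = u0 OR u2 = T OR F = T
u4 = u1 NOR u3 = F NOR T = F
u5 = u1 NAND u4 = F NAND F = T
u6 = R OR S = F OR F = F
u7 = u4 NAND u2 = F NAND F = T
u11 = u7 XOR S = T XOR F = T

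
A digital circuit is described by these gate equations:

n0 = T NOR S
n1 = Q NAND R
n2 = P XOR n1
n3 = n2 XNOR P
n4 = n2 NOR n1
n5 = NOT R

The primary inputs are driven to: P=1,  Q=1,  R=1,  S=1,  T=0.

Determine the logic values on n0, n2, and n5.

n0 = T NOR S = 0 NOR 1 = 0
n1 = Q NAND R = 1 NAND 1 = 0
n2 = P XOR n1 = 1 XOR 0 = 1
n5 = NOT R = NOT 1 = 0

n0 = 0, n2 = 1, n5 = 0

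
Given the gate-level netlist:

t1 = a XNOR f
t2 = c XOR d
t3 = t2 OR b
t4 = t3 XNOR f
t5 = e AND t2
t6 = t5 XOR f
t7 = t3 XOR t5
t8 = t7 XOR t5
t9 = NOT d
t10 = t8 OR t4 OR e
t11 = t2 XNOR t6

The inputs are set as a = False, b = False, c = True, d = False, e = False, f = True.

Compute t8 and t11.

t2 = c XOR d = True XOR False = True
t3 = t2 OR b = True OR False = True
t5 = e AND t2 = False AND True = False
t6 = t5 XOR f = False XOR True = True
t7 = t3 XOR t5 = True XOR False = True
t8 = t7 XOR t5 = True XOR False = True
t11 = t2 XNOR t6 = True XNOR True = True

t8 = True, t11 = True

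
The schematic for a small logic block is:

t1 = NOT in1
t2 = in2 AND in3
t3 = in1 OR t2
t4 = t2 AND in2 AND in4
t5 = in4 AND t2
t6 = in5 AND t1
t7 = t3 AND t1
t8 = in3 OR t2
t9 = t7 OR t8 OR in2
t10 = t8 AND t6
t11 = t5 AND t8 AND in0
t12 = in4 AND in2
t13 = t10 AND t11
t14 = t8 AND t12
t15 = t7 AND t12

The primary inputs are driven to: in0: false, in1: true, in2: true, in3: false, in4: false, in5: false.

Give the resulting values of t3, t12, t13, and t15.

t3 = true, t12 = false, t13 = false, t15 = false

t1 = NOT in1 = NOT true = false
t2 = in2 AND in3 = true AND false = false
t3 = in1 OR t2 = true OR false = true
t5 = in4 AND t2 = false AND false = false
t6 = in5 AND t1 = false AND false = false
t7 = t3 AND t1 = true AND false = false
t8 = in3 OR t2 = false OR false = false
t10 = t8 AND t6 = false AND false = false
t11 = t5 AND t8 AND in0 = false AND false AND false = false
t12 = in4 AND in2 = false AND true = false
t13 = t10 AND t11 = false AND false = false
t15 = t7 AND t12 = false AND false = false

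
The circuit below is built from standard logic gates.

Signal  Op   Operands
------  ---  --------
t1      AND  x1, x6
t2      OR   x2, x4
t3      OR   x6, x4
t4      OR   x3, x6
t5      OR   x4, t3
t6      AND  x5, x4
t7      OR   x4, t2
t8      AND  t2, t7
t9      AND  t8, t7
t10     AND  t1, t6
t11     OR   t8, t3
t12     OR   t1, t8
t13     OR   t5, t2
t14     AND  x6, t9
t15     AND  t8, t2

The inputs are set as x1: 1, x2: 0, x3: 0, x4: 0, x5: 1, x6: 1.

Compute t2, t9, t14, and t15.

t2 = 0, t9 = 0, t14 = 0, t15 = 0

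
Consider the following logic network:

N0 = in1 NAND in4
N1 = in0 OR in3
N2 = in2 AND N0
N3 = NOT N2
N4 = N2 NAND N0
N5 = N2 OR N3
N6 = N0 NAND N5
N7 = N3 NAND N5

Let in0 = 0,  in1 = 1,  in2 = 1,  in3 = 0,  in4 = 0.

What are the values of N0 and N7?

N0 = 1, N7 = 1

N0 = in1 NAND in4 = 1 NAND 0 = 1
N2 = in2 AND N0 = 1 AND 1 = 1
N3 = NOT N2 = NOT 1 = 0
N5 = N2 OR N3 = 1 OR 0 = 1
N7 = N3 NAND N5 = 0 NAND 1 = 1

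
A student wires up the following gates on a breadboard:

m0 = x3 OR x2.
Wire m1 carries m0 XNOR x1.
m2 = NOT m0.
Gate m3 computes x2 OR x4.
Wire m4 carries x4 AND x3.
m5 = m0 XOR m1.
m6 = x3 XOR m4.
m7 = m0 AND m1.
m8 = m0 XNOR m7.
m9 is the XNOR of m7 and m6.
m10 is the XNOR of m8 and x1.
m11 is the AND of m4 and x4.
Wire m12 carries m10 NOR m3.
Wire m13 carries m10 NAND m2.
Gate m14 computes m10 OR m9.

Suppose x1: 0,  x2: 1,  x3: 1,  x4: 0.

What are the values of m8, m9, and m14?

m0 = x3 OR x2 = 1 OR 1 = 1
m1 = m0 XNOR x1 = 1 XNOR 0 = 0
m4 = x4 AND x3 = 0 AND 1 = 0
m6 = x3 XOR m4 = 1 XOR 0 = 1
m7 = m0 AND m1 = 1 AND 0 = 0
m8 = m0 XNOR m7 = 1 XNOR 0 = 0
m9 = m7 XNOR m6 = 0 XNOR 1 = 0
m10 = m8 XNOR x1 = 0 XNOR 0 = 1
m14 = m10 OR m9 = 1 OR 0 = 1

m8 = 0; m9 = 0; m14 = 1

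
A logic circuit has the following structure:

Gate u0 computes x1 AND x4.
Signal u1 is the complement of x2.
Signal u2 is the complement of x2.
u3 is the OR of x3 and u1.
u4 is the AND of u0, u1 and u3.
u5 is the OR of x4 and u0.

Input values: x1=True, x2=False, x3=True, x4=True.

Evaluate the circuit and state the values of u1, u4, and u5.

u1 = True; u4 = True; u5 = True

u0 = x1 AND x4 = True AND True = True
u1 = NOT x2 = NOT False = True
u3 = x3 OR u1 = True OR True = True
u4 = u0 AND u1 AND u3 = True AND True AND True = True
u5 = x4 OR u0 = True OR True = True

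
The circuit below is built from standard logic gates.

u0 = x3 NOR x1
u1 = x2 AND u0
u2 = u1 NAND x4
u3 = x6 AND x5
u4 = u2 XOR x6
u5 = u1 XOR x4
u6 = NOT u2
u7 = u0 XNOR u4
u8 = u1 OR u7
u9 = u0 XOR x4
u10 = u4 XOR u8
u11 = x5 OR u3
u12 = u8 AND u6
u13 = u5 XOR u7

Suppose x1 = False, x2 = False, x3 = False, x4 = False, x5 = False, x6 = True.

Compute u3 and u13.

u0 = x3 NOR x1 = False NOR False = True
u1 = x2 AND u0 = False AND True = False
u2 = u1 NAND x4 = False NAND False = True
u3 = x6 AND x5 = True AND False = False
u4 = u2 XOR x6 = True XOR True = False
u5 = u1 XOR x4 = False XOR False = False
u7 = u0 XNOR u4 = True XNOR False = False
u13 = u5 XOR u7 = False XOR False = False

u3 = False; u13 = False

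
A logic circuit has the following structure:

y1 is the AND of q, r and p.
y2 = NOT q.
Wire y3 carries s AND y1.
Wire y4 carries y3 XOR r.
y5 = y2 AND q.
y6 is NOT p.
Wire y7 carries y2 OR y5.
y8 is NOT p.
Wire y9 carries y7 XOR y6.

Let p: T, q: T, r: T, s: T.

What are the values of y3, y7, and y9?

y1 = q AND r AND p = T AND T AND T = T
y2 = NOT q = NOT T = F
y3 = s AND y1 = T AND T = T
y5 = y2 AND q = F AND T = F
y6 = NOT p = NOT T = F
y7 = y2 OR y5 = F OR F = F
y9 = y7 XOR y6 = F XOR F = F

y3 = T, y7 = F, y9 = F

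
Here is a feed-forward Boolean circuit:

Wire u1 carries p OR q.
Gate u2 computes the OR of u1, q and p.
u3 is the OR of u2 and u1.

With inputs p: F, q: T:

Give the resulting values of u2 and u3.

u2 = T, u3 = T

u1 = p OR q = F OR T = T
u2 = u1 OR q OR p = T OR T OR F = T
u3 = u2 OR u1 = T OR T = T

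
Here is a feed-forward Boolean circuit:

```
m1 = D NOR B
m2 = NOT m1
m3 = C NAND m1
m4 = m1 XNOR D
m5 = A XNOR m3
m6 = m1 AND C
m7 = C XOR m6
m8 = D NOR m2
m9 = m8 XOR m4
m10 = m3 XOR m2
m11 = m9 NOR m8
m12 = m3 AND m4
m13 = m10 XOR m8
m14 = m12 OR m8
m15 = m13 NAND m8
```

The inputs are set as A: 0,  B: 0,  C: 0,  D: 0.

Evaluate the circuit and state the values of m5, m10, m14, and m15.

m5 = 0, m10 = 1, m14 = 1, m15 = 1

m1 = D NOR B = 0 NOR 0 = 1
m2 = NOT m1 = NOT 1 = 0
m3 = C NAND m1 = 0 NAND 1 = 1
m4 = m1 XNOR D = 1 XNOR 0 = 0
m5 = A XNOR m3 = 0 XNOR 1 = 0
m8 = D NOR m2 = 0 NOR 0 = 1
m10 = m3 XOR m2 = 1 XOR 0 = 1
m12 = m3 AND m4 = 1 AND 0 = 0
m13 = m10 XOR m8 = 1 XOR 1 = 0
m14 = m12 OR m8 = 0 OR 1 = 1
m15 = m13 NAND m8 = 0 NAND 1 = 1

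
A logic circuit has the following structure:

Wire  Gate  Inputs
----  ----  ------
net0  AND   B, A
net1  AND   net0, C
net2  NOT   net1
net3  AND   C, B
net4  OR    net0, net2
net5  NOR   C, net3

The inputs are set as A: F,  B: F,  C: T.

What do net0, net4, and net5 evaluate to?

net0 = B AND A = F AND F = F
net1 = net0 AND C = F AND T = F
net2 = NOT net1 = NOT F = T
net3 = C AND B = T AND F = F
net4 = net0 OR net2 = F OR T = T
net5 = C NOR net3 = T NOR F = F

net0 = F, net4 = T, net5 = F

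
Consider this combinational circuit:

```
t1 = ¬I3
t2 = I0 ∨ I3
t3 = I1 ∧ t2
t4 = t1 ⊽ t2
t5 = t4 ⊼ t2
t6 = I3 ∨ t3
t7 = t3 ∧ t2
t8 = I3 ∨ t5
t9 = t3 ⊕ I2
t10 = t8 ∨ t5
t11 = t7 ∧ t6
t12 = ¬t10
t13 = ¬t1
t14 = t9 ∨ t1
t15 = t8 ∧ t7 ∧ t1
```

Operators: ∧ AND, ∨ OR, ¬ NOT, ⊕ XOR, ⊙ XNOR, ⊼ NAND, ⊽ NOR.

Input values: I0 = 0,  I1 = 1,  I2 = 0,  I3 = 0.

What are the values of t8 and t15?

t1 = NOT I3 = NOT 0 = 1
t2 = I0 OR I3 = 0 OR 0 = 0
t3 = I1 AND t2 = 1 AND 0 = 0
t4 = t1 NOR t2 = 1 NOR 0 = 0
t5 = t4 NAND t2 = 0 NAND 0 = 1
t7 = t3 AND t2 = 0 AND 0 = 0
t8 = I3 OR t5 = 0 OR 1 = 1
t15 = t8 AND t7 AND t1 = 1 AND 0 AND 1 = 0

t8 = 1; t15 = 0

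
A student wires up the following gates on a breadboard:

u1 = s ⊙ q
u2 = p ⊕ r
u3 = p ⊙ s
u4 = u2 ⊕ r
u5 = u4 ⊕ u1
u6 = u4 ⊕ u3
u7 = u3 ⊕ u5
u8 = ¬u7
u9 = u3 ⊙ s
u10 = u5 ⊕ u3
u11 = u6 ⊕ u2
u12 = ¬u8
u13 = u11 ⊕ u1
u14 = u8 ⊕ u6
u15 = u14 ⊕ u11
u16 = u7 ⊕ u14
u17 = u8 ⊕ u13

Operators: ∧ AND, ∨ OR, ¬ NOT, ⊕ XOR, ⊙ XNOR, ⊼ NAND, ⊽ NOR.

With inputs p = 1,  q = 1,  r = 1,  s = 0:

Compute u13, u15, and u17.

u13 = 1  u15 = 0  u17 = 1

u1 = s XNOR q = 0 XNOR 1 = 0
u2 = p XOR r = 1 XOR 1 = 0
u3 = p XNOR s = 1 XNOR 0 = 0
u4 = u2 XOR r = 0 XOR 1 = 1
u5 = u4 XOR u1 = 1 XOR 0 = 1
u6 = u4 XOR u3 = 1 XOR 0 = 1
u7 = u3 XOR u5 = 0 XOR 1 = 1
u8 = NOT u7 = NOT 1 = 0
u11 = u6 XOR u2 = 1 XOR 0 = 1
u13 = u11 XOR u1 = 1 XOR 0 = 1
u14 = u8 XOR u6 = 0 XOR 1 = 1
u15 = u14 XOR u11 = 1 XOR 1 = 0
u17 = u8 XOR u13 = 0 XOR 1 = 1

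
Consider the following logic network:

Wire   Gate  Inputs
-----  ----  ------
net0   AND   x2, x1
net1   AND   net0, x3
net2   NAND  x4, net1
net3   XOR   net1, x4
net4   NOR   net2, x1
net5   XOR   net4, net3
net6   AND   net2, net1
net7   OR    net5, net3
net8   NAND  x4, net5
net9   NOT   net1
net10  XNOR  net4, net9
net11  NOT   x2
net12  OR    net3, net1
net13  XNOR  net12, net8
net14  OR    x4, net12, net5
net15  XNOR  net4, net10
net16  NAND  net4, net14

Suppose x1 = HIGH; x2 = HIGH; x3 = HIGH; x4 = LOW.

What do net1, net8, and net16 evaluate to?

net1 = HIGH; net8 = HIGH; net16 = HIGH

net0 = x2 AND x1 = HIGH AND HIGH = HIGH
net1 = net0 AND x3 = HIGH AND HIGH = HIGH
net2 = x4 NAND net1 = LOW NAND HIGH = HIGH
net3 = net1 XOR x4 = HIGH XOR LOW = HIGH
net4 = net2 NOR x1 = HIGH NOR HIGH = LOW
net5 = net4 XOR net3 = LOW XOR HIGH = HIGH
net8 = x4 NAND net5 = LOW NAND HIGH = HIGH
net12 = net3 OR net1 = HIGH OR HIGH = HIGH
net14 = x4 OR net12 OR net5 = LOW OR HIGH OR HIGH = HIGH
net16 = net4 NAND net14 = LOW NAND HIGH = HIGH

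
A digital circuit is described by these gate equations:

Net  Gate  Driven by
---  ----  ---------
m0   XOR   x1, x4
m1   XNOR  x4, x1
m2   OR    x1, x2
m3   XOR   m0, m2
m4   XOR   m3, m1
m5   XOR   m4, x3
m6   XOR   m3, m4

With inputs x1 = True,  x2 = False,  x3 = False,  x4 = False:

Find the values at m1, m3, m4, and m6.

m1 = False; m3 = False; m4 = False; m6 = False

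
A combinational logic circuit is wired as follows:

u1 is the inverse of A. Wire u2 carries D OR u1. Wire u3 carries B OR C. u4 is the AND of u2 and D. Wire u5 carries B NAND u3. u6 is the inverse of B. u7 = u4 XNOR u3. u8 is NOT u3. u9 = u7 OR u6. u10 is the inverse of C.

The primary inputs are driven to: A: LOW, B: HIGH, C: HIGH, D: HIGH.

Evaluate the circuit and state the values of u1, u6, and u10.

u1 = NOT A = NOT LOW = HIGH
u6 = NOT B = NOT HIGH = LOW
u10 = NOT C = NOT HIGH = LOW

u1 = HIGH, u6 = LOW, u10 = LOW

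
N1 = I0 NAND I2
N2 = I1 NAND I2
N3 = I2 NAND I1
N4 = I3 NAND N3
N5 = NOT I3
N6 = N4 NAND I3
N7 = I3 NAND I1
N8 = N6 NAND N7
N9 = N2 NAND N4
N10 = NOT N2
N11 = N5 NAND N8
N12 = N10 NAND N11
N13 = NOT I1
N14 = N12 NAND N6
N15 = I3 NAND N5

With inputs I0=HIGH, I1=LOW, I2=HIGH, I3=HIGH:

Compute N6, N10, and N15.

N6 = HIGH; N10 = LOW; N15 = HIGH

N2 = I1 NAND I2 = LOW NAND HIGH = HIGH
N3 = I2 NAND I1 = HIGH NAND LOW = HIGH
N4 = I3 NAND N3 = HIGH NAND HIGH = LOW
N5 = NOT I3 = NOT HIGH = LOW
N6 = N4 NAND I3 = LOW NAND HIGH = HIGH
N10 = NOT N2 = NOT HIGH = LOW
N15 = I3 NAND N5 = HIGH NAND LOW = HIGH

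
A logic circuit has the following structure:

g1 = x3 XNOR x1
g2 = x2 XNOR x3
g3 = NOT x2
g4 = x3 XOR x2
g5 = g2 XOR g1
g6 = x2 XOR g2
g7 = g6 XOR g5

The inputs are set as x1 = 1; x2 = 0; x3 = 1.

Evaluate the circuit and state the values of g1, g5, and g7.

g1 = 1; g5 = 1; g7 = 1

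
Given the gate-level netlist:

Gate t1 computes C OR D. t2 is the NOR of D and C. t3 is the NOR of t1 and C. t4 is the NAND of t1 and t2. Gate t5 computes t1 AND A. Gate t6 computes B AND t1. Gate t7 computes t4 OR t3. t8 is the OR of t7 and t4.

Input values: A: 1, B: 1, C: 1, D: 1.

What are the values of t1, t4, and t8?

t1 = C OR D = 1 OR 1 = 1
t2 = D NOR C = 1 NOR 1 = 0
t3 = t1 NOR C = 1 NOR 1 = 0
t4 = t1 NAND t2 = 1 NAND 0 = 1
t7 = t4 OR t3 = 1 OR 0 = 1
t8 = t7 OR t4 = 1 OR 1 = 1

t1 = 1; t4 = 1; t8 = 1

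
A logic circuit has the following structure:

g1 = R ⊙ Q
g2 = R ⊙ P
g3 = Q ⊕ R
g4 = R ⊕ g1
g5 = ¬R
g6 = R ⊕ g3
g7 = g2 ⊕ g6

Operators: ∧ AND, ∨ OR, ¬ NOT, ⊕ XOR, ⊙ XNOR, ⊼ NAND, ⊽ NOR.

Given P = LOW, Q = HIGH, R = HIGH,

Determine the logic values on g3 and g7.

g3 = LOW, g7 = HIGH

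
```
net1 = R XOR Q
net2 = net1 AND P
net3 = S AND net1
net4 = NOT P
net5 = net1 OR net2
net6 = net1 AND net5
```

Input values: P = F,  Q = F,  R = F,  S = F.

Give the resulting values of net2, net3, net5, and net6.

net1 = R XOR Q = F XOR F = F
net2 = net1 AND P = F AND F = F
net3 = S AND net1 = F AND F = F
net5 = net1 OR net2 = F OR F = F
net6 = net1 AND net5 = F AND F = F

net2 = F, net3 = F, net5 = F, net6 = F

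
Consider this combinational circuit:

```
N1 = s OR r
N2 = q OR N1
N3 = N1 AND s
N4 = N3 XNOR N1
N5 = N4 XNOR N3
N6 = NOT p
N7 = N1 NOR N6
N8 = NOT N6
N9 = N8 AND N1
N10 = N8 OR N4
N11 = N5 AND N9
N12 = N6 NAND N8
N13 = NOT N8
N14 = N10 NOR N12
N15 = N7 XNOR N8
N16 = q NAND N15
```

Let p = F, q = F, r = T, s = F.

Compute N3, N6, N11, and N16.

N1 = s OR r = F OR T = T
N3 = N1 AND s = T AND F = F
N4 = N3 XNOR N1 = F XNOR T = F
N5 = N4 XNOR N3 = F XNOR F = T
N6 = NOT p = NOT F = T
N7 = N1 NOR N6 = T NOR T = F
N8 = NOT N6 = NOT T = F
N9 = N8 AND N1 = F AND T = F
N11 = N5 AND N9 = T AND F = F
N15 = N7 XNOR N8 = F XNOR F = T
N16 = q NAND N15 = F NAND T = T

N3 = F  N6 = T  N11 = F  N16 = T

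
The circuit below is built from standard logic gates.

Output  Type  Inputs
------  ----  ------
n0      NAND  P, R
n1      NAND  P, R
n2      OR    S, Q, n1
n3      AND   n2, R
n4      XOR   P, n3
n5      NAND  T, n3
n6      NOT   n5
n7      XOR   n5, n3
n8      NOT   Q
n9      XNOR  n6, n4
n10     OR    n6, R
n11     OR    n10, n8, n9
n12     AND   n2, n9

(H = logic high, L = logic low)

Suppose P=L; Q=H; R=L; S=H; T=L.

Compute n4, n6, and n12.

n4 = L, n6 = L, n12 = H

n1 = P NAND R = L NAND L = H
n2 = S OR Q OR n1 = H OR H OR H = H
n3 = n2 AND R = H AND L = L
n4 = P XOR n3 = L XOR L = L
n5 = T NAND n3 = L NAND L = H
n6 = NOT n5 = NOT H = L
n9 = n6 XNOR n4 = L XNOR L = H
n12 = n2 AND n9 = H AND H = H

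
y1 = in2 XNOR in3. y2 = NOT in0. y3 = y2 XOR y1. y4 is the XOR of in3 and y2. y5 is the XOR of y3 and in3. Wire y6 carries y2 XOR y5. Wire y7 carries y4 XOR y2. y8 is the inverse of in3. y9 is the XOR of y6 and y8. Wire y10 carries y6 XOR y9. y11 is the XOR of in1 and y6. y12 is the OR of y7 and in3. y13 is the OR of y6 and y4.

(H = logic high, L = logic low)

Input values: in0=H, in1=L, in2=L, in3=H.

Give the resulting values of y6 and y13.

y6 = H, y13 = H

y1 = in2 XNOR in3 = L XNOR H = L
y2 = NOT in0 = NOT H = L
y3 = y2 XOR y1 = L XOR L = L
y4 = in3 XOR y2 = H XOR L = H
y5 = y3 XOR in3 = L XOR H = H
y6 = y2 XOR y5 = L XOR H = H
y13 = y6 OR y4 = H OR H = H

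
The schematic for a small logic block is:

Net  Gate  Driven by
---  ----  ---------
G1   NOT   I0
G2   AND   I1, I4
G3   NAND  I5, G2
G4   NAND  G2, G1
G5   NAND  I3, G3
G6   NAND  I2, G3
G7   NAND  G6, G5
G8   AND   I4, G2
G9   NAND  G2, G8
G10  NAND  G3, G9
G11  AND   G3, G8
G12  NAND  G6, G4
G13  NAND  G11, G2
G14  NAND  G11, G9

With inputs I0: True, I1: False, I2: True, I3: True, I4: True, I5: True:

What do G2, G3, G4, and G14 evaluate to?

G1 = NOT I0 = NOT True = False
G2 = I1 AND I4 = False AND True = False
G3 = I5 NAND G2 = True NAND False = True
G4 = G2 NAND G1 = False NAND False = True
G8 = I4 AND G2 = True AND False = False
G9 = G2 NAND G8 = False NAND False = True
G11 = G3 AND G8 = True AND False = False
G14 = G11 NAND G9 = False NAND True = True

G2 = False; G3 = True; G4 = True; G14 = True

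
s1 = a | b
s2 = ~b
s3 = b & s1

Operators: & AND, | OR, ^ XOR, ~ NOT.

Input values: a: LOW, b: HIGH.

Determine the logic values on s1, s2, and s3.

s1 = HIGH, s2 = LOW, s3 = HIGH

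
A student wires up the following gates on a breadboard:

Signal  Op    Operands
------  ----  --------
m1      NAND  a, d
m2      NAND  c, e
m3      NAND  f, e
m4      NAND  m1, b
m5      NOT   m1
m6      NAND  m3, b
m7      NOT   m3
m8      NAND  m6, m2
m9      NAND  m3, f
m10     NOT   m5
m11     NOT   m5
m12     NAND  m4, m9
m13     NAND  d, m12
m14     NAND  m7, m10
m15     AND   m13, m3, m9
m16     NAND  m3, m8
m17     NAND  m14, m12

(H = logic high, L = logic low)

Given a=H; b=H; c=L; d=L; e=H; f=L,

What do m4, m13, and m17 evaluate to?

m1 = a NAND d = H NAND L = H
m3 = f NAND e = L NAND H = H
m4 = m1 NAND b = H NAND H = L
m5 = NOT m1 = NOT H = L
m7 = NOT m3 = NOT H = L
m9 = m3 NAND f = H NAND L = H
m10 = NOT m5 = NOT L = H
m12 = m4 NAND m9 = L NAND H = H
m13 = d NAND m12 = L NAND H = H
m14 = m7 NAND m10 = L NAND H = H
m17 = m14 NAND m12 = H NAND H = L

m4 = L, m13 = H, m17 = L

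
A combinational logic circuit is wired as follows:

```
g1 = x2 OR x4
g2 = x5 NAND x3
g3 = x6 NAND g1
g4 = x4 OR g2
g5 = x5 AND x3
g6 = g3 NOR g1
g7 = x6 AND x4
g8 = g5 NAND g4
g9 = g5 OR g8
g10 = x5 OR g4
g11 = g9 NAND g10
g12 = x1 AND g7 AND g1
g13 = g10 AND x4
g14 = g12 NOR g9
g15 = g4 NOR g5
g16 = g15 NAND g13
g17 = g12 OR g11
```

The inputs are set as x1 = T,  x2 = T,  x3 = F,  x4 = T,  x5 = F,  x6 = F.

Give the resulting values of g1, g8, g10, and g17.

g1 = T; g8 = T; g10 = T; g17 = F

g1 = x2 OR x4 = T OR T = T
g2 = x5 NAND x3 = F NAND F = T
g4 = x4 OR g2 = T OR T = T
g5 = x5 AND x3 = F AND F = F
g7 = x6 AND x4 = F AND T = F
g8 = g5 NAND g4 = F NAND T = T
g9 = g5 OR g8 = F OR T = T
g10 = x5 OR g4 = F OR T = T
g11 = g9 NAND g10 = T NAND T = F
g12 = x1 AND g7 AND g1 = T AND F AND T = F
g17 = g12 OR g11 = F OR F = F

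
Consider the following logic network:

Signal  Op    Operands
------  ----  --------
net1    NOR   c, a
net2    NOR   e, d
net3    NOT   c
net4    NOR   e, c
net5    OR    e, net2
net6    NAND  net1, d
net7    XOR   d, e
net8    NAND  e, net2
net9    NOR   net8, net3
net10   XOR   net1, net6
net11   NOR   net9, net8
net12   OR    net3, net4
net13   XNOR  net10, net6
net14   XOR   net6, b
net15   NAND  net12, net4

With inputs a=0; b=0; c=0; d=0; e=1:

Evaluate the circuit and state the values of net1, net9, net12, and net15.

net1 = c NOR a = 0 NOR 0 = 1
net2 = e NOR d = 1 NOR 0 = 0
net3 = NOT c = NOT 0 = 1
net4 = e NOR c = 1 NOR 0 = 0
net8 = e NAND net2 = 1 NAND 0 = 1
net9 = net8 NOR net3 = 1 NOR 1 = 0
net12 = net3 OR net4 = 1 OR 0 = 1
net15 = net12 NAND net4 = 1 NAND 0 = 1

net1 = 1, net9 = 0, net12 = 1, net15 = 1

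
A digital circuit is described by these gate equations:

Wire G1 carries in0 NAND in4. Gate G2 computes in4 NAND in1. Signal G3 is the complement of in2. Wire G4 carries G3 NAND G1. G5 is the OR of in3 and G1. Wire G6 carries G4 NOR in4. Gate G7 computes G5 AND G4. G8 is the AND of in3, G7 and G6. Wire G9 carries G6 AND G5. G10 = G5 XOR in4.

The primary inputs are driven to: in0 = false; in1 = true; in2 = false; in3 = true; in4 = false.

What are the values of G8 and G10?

G8 = false, G10 = true

G1 = in0 NAND in4 = false NAND false = true
G3 = NOT in2 = NOT false = true
G4 = G3 NAND G1 = true NAND true = false
G5 = in3 OR G1 = true OR true = true
G6 = G4 NOR in4 = false NOR false = true
G7 = G5 AND G4 = true AND false = false
G8 = in3 AND G7 AND G6 = true AND false AND true = false
G10 = G5 XOR in4 = true XOR false = true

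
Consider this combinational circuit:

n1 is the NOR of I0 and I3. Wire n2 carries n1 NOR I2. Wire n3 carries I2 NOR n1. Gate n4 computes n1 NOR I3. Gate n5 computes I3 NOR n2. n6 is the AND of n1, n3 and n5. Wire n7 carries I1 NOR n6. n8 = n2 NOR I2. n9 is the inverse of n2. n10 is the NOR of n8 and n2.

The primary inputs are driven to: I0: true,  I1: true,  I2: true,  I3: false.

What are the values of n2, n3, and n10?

n2 = false; n3 = false; n10 = true

n1 = I0 NOR I3 = true NOR false = false
n2 = n1 NOR I2 = false NOR true = false
n3 = I2 NOR n1 = true NOR false = false
n8 = n2 NOR I2 = false NOR true = false
n10 = n8 NOR n2 = false NOR false = true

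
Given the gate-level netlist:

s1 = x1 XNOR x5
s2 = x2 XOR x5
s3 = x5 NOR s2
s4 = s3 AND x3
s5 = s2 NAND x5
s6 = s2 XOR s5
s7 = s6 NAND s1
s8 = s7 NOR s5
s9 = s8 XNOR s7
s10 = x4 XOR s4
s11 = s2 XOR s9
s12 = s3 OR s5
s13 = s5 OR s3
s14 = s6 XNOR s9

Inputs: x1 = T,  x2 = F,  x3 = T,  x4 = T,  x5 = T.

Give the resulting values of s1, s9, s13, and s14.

s1 = T, s9 = F, s13 = F, s14 = F

s1 = x1 XNOR x5 = T XNOR T = T
s2 = x2 XOR x5 = F XOR T = T
s3 = x5 NOR s2 = T NOR T = F
s5 = s2 NAND x5 = T NAND T = F
s6 = s2 XOR s5 = T XOR F = T
s7 = s6 NAND s1 = T NAND T = F
s8 = s7 NOR s5 = F NOR F = T
s9 = s8 XNOR s7 = T XNOR F = F
s13 = s5 OR s3 = F OR F = F
s14 = s6 XNOR s9 = T XNOR F = F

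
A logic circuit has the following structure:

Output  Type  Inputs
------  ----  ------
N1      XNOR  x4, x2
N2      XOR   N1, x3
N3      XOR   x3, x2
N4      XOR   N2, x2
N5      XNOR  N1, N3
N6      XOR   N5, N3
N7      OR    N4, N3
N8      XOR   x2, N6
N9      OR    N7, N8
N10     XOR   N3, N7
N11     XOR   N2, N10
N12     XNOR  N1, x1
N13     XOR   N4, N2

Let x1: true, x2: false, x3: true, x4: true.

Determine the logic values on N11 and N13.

N1 = x4 XNOR x2 = true XNOR false = false
N2 = N1 XOR x3 = false XOR true = true
N3 = x3 XOR x2 = true XOR false = true
N4 = N2 XOR x2 = true XOR false = true
N7 = N4 OR N3 = true OR true = true
N10 = N3 XOR N7 = true XOR true = false
N11 = N2 XOR N10 = true XOR false = true
N13 = N4 XOR N2 = true XOR true = false

N11 = true  N13 = false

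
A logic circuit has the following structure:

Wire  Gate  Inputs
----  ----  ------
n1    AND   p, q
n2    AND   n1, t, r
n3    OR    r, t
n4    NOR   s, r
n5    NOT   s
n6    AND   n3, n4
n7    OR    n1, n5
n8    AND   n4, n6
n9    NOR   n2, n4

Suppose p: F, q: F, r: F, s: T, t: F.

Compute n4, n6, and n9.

n4 = F; n6 = F; n9 = T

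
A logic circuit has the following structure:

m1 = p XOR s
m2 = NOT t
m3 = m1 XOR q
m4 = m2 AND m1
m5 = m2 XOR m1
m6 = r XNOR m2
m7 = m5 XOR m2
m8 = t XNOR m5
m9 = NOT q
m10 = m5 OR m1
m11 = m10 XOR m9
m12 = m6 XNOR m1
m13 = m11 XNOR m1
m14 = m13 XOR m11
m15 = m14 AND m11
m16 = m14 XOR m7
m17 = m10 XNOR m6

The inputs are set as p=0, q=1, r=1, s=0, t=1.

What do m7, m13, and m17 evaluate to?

m7 = 0, m13 = 1, m17 = 1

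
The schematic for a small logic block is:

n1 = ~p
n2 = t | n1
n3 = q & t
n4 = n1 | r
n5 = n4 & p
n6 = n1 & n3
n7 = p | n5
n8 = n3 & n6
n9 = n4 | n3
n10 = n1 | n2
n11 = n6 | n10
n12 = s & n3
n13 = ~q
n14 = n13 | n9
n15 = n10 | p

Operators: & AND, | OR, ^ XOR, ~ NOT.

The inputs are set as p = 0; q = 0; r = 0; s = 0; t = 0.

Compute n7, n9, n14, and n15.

n7 = 0, n9 = 1, n14 = 1, n15 = 1

n1 = NOT p = NOT 0 = 1
n2 = t OR n1 = 0 OR 1 = 1
n3 = q AND t = 0 AND 0 = 0
n4 = n1 OR r = 1 OR 0 = 1
n5 = n4 AND p = 1 AND 0 = 0
n7 = p OR n5 = 0 OR 0 = 0
n9 = n4 OR n3 = 1 OR 0 = 1
n10 = n1 OR n2 = 1 OR 1 = 1
n13 = NOT q = NOT 0 = 1
n14 = n13 OR n9 = 1 OR 1 = 1
n15 = n10 OR p = 1 OR 0 = 1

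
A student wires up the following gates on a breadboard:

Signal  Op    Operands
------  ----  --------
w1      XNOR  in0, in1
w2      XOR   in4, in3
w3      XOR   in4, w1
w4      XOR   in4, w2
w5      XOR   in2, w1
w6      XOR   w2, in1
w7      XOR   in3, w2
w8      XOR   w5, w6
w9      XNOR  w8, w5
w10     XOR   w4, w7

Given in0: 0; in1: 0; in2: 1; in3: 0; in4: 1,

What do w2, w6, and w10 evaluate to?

w2 = 1, w6 = 1, w10 = 1

w2 = in4 XOR in3 = 1 XOR 0 = 1
w4 = in4 XOR w2 = 1 XOR 1 = 0
w6 = w2 XOR in1 = 1 XOR 0 = 1
w7 = in3 XOR w2 = 0 XOR 1 = 1
w10 = w4 XOR w7 = 0 XOR 1 = 1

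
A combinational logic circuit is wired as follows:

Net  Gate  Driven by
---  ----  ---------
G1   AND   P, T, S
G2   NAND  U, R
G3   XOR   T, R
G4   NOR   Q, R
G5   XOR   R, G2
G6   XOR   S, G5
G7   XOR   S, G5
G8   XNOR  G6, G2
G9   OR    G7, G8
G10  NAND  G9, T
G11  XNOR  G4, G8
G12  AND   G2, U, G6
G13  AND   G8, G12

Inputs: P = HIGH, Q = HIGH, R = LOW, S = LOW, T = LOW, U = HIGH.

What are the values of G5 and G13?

G5 = HIGH  G13 = HIGH

G2 = U NAND R = HIGH NAND LOW = HIGH
G5 = R XOR G2 = LOW XOR HIGH = HIGH
G6 = S XOR G5 = LOW XOR HIGH = HIGH
G8 = G6 XNOR G2 = HIGH XNOR HIGH = HIGH
G12 = G2 AND U AND G6 = HIGH AND HIGH AND HIGH = HIGH
G13 = G8 AND G12 = HIGH AND HIGH = HIGH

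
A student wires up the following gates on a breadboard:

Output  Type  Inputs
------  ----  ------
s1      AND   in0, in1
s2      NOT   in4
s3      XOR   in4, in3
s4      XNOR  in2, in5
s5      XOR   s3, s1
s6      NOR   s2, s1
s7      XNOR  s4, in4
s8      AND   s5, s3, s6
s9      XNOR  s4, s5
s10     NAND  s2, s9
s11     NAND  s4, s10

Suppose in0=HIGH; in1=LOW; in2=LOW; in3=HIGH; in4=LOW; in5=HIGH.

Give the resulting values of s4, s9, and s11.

s4 = LOW; s9 = LOW; s11 = HIGH

s1 = in0 AND in1 = HIGH AND LOW = LOW
s2 = NOT in4 = NOT LOW = HIGH
s3 = in4 XOR in3 = LOW XOR HIGH = HIGH
s4 = in2 XNOR in5 = LOW XNOR HIGH = LOW
s5 = s3 XOR s1 = HIGH XOR LOW = HIGH
s9 = s4 XNOR s5 = LOW XNOR HIGH = LOW
s10 = s2 NAND s9 = HIGH NAND LOW = HIGH
s11 = s4 NAND s10 = LOW NAND HIGH = HIGH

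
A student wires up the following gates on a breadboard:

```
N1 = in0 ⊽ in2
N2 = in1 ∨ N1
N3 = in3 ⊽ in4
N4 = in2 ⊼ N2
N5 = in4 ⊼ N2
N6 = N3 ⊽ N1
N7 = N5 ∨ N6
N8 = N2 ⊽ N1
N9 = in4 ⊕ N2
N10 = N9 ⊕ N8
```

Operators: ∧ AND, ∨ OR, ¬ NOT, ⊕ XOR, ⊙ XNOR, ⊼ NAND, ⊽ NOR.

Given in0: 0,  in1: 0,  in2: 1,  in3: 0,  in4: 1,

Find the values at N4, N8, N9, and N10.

N4 = 1, N8 = 1, N9 = 1, N10 = 0

N1 = in0 NOR in2 = 0 NOR 1 = 0
N2 = in1 OR N1 = 0 OR 0 = 0
N4 = in2 NAND N2 = 1 NAND 0 = 1
N8 = N2 NOR N1 = 0 NOR 0 = 1
N9 = in4 XOR N2 = 1 XOR 0 = 1
N10 = N9 XOR N8 = 1 XOR 1 = 0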